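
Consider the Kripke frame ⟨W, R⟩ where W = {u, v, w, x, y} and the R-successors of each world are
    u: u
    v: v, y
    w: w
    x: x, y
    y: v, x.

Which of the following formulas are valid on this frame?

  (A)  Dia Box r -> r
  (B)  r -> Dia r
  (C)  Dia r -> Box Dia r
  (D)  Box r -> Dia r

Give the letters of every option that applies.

A, D

R is not reflexive: not y R y.
R is symmetric: every R-edge is matched by its reverse.
R is not euclidean: y R v and y R x but not v R x.
R is serial: every world has an R-successor.
(A) the dual of axiom B: valid iff R is symmetric. R is symmetric — valid.
(B) the dual of axiom T: valid iff R is reflexive. R is not reflexive — not valid.
(C) Dia r -> Box Dia r (axiom 5) characterises the euclidean frames. R is not euclidean — not valid.
(D) Box r -> Dia r is axiom D; it is valid on a frame exactly when R is serial. R is serial, so valid.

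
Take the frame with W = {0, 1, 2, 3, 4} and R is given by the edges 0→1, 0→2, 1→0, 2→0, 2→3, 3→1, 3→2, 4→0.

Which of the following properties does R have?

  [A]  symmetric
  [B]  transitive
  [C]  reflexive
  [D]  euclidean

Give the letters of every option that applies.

(A) not symmetric: 3 R 1 but not 1 R 3.
(B) not transitive: 0 R 1 and 1 R 0 but not 0 R 0.
(C) not reflexive: not 0 R 0.
(D) not euclidean: 0 R 1 and 0 R 2 but not 1 R 2.

none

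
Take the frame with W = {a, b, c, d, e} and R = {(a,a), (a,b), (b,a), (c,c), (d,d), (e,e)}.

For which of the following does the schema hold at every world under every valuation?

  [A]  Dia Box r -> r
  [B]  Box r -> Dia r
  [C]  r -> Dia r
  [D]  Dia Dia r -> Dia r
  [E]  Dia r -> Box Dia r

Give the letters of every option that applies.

R is not reflexive: not b R b.
R is symmetric: every R-edge is matched by its reverse.
R is not transitive: b R a and a R b but not b R b.
R is not euclidean: a R b and a R b but not b R b.
R is serial: every world has an R-successor.
(A) the dual of axiom B: valid iff R is symmetric. R is symmetric — valid.
(B) Box r -> Dia r is axiom D; it is valid on a frame exactly when R is serial. R is serial, so valid.
(C) r -> Dia r is the dual of axiom T, which corresponds to reflexivity. R is not reflexive — not valid.
(D) Dia Dia r -> Dia r (the dual of axiom 4) characterises the transitive frames. R is not transitive — not valid.
(E) Dia r -> Box Dia r is axiom 5, which corresponds to the euclidean property. R is not euclidean — not valid.

A, B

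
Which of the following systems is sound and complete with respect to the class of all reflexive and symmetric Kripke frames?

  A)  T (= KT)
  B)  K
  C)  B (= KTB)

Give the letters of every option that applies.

(A) T (= KT) is determined by the class of reflexive frames.
(B) K is determined by the class of arbitrary frames.
(C) B (= KTB) is determined by exactly this class.

C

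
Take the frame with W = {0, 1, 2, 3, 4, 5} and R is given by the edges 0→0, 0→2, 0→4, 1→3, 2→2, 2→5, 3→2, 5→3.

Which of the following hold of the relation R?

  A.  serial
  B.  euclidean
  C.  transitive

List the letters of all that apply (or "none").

(A) not serial: 4 has no R-successor.
(B) not euclidean: 0 R 2 and 0 R 0 but not 2 R 0.
(C) not transitive: 0 R 2 and 2 R 5 but not 0 R 5.

none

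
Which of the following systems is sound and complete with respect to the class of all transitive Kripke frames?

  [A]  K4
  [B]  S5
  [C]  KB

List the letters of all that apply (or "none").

(A) K4 is determined by exactly this class.
(B) S5 is determined by the class of reflexive, symmetric, and transitive frames.
(C) KB is determined by the class of symmetric frames.

A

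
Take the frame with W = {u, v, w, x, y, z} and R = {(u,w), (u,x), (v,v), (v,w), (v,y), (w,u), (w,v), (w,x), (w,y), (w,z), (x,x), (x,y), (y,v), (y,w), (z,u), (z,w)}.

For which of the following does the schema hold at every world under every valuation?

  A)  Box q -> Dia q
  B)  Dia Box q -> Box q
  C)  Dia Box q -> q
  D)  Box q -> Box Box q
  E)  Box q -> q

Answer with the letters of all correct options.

R is not reflexive: not u R u.
R is not symmetric: u R x but not x R u.
R is not transitive: u R w and w R u but not u R u.
R is not euclidean: u R x and u R w but not x R w.
R is serial: every world has an R-successor.
(A) Box q -> Dia q is axiom D, which corresponds to seriality. R is serial — valid.
(B) Dia Box q -> Box q is the dual of axiom 5, which corresponds to the euclidean property. R is not euclidean — not valid.
(C) the dual of axiom B: valid iff R is symmetric. R is not symmetric — not valid.
(D) Box q -> Box Box q is axiom 4; it is valid on a frame exactly when R is transitive. R is not transitive, so not valid.
(E) axiom T: valid iff R is reflexive. R is not reflexive — not valid.

A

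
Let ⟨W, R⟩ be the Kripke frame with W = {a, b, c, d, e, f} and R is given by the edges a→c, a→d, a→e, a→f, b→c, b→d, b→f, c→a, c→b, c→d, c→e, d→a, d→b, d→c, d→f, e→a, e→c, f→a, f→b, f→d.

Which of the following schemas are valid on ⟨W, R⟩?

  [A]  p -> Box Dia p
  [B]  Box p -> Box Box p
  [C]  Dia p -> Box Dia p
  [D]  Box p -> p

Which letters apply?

R is not reflexive: not a R a.
R is symmetric: every R-edge is matched by its reverse.
R is not transitive: a R c and c R a but not a R a.
R is not euclidean: a R c and a R f but not c R f.
(A) p -> Box Dia p is axiom B, which corresponds to symmetry. R is symmetric — valid.
(B) Box p -> Box Box p is axiom 4, which corresponds to transitivity. R is not transitive — not valid.
(C) Dia p -> Box Dia p (axiom 5) characterises the euclidean frames. R is not euclidean — not valid.
(D) Box p -> p is axiom T; it is valid on a frame exactly when R is reflexive. R is not reflexive, so not valid.

A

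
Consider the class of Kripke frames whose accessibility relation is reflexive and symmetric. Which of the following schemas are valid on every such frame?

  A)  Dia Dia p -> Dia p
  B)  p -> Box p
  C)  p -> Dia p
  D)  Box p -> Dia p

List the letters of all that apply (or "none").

Reflexive relations are serial.
(A) Dia Dia p -> Dia p is the dual of axiom 4, which corresponds to transitivity. Such an R need not be transitive — not valid.
(B) p -> Box p is equivalent to ◇p→p; it holds exactly when R ⊆ identity. Such an R need not be a subset of the identity — not valid.
(C) the dual of axiom T: valid iff R is reflexive. Every such R is reflexive — valid.
(D) Box p -> Dia p is axiom D, which corresponds to seriality. Every such R is serial — valid.

C, D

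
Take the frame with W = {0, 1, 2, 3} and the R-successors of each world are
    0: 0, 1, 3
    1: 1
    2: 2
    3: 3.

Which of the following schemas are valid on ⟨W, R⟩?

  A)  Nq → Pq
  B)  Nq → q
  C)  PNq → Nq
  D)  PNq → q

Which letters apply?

A, B

R is reflexive: each world relates to itself.
R is not symmetric: 0 R 1 but not 1 R 0.
R is not euclidean: 0 R 1 and 0 R 0 but not 1 R 0.
R is serial: every world has an R-successor.
(A) axiom D: valid iff R is serial. R is serial — valid.
(B) Nq → q is axiom T, which corresponds to reflexivity. R is reflexive — valid.
(C) PNq → Nq (the dual of axiom 5) characterises the euclidean frames. R is not euclidean — not valid.
(D) PNq → q is the dual of axiom B, which corresponds to symmetry. R is not symmetric — not valid.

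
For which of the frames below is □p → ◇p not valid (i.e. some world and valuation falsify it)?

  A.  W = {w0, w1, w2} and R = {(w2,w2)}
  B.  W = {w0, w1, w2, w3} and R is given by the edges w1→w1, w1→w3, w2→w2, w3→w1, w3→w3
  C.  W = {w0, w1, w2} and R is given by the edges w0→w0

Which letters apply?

A, B, C

The schema □p → ◇p is axiom D; it is valid on a frame iff R is serial.
(A) R is not serial (w0 has no R-successor), so the schema fails here.
(B) R is not serial (w0 has no R-successor), so the schema fails here.
(C) R is not serial (w1 has no R-successor), so the schema fails here.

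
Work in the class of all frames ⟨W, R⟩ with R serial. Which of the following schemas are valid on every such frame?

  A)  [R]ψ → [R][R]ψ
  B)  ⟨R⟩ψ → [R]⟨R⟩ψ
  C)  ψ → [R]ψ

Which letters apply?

(A) [R]ψ → [R][R]ψ is axiom 4, which corresponds to transitivity. Such an R need not be transitive — not valid.
(B) ⟨R⟩ψ → [R]⟨R⟩ψ is axiom 5, which corresponds to the euclidean property. Such an R need not be euclidean — not valid.
(C) ψ → [R]ψ is valid only on frames where every R-edge is a self-loop. Such an R need not be a subset of the identity — not valid.

none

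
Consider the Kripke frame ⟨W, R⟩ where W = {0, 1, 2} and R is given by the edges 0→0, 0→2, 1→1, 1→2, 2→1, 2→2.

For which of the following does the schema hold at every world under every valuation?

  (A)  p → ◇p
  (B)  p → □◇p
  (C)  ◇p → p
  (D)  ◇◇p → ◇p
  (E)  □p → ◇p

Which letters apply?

A, E

R is reflexive: each world relates to itself.
R is not symmetric: 0 R 2 but not 2 R 0.
R is not transitive: 0 R 2 and 2 R 1 but not 0 R 1.
R is serial: every world has an R-successor.
R is not a subset of the identity: 0 R 2 with 0 ≠ 2.
(A) p → ◇p (the dual of axiom T) characterises the reflexive frames. R is reflexive — valid.
(B) axiom B: valid iff R is symmetric. R is not symmetric — not valid.
(C) ◇p → p is the converse of T; it holds exactly when R ⊆ identity. Here R ⊄ identity — not valid.
(D) the dual of axiom 4: valid iff R is transitive. R is not transitive — not valid.
(E) □p → ◇p is axiom D; it is valid on a frame exactly when R is serial. R is serial, so valid.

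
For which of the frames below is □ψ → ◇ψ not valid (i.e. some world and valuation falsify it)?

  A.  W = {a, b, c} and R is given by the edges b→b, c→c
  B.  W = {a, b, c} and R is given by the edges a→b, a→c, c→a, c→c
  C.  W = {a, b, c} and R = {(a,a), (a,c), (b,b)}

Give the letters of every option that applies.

A, B, C

The schema □ψ → ◇ψ is axiom D; it is valid on a frame iff R is serial.
(A) R is not serial (a has no R-successor), so the schema fails here.
(B) R is not serial (b has no R-successor), so the schema fails here.
(C) R is not serial (c has no R-successor), so the schema fails here.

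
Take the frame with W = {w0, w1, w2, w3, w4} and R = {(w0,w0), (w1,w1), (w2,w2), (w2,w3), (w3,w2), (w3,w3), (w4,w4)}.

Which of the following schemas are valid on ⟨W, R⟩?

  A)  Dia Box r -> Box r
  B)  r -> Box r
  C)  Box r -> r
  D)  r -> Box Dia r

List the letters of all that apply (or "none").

A, C, D

R is reflexive: each world relates to itself.
R is symmetric: every R-edge is matched by its reverse.
R is euclidean: any two R-successors of the same world are R-related.
R is not a subset of the identity: w2 R w3 with w2 ≠ w3.
(A) Dia Box r -> Box r (the dual of axiom 5) characterises the euclidean frames. R is euclidean — valid.
(B) r -> Box r is equivalent to ◇p→p; it holds exactly when R ⊆ identity. Here R ⊄ identity — not valid.
(C) Box r -> r is axiom T; it is valid on a frame exactly when R is reflexive. R is reflexive, so valid.
(D) axiom B: valid iff R is symmetric. R is symmetric — valid.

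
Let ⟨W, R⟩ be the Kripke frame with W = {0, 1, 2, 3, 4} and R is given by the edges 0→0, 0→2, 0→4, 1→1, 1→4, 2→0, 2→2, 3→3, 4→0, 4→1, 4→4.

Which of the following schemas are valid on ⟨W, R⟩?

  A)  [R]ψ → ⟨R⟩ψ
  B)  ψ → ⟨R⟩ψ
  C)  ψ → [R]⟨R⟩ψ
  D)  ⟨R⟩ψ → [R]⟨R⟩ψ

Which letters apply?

R is reflexive: each world relates to itself.
R is symmetric: every R-edge is matched by its reverse.
R is not euclidean: 0 R 2 and 0 R 4 but not 2 R 4.
R is serial: every world has an R-successor.
(A) [R]ψ → ⟨R⟩ψ (axiom D) characterises the serial frames. R is serial — valid.
(B) ψ → ⟨R⟩ψ is the dual of axiom T; it is valid on a frame exactly when R is reflexive. R is reflexive, so valid.
(C) ψ → [R]⟨R⟩ψ (axiom B) characterises the symmetric frames. R is symmetric — valid.
(D) ⟨R⟩ψ → [R]⟨R⟩ψ is axiom 5; it is valid on a frame exactly when R is euclidean. R is not euclidean, so not valid.

A, B, C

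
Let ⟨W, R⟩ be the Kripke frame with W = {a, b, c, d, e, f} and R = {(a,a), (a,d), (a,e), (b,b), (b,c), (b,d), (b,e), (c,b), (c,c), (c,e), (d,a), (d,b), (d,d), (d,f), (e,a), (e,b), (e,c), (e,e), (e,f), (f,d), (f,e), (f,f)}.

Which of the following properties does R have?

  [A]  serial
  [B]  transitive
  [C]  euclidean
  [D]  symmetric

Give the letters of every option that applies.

(A) serial: every world has an R-successor.
(B) not transitive: a R d and d R b but not a R b.
(C) not euclidean: a R d and a R e but not d R e.
(D) symmetric: every R-edge is matched by its reverse.

A, D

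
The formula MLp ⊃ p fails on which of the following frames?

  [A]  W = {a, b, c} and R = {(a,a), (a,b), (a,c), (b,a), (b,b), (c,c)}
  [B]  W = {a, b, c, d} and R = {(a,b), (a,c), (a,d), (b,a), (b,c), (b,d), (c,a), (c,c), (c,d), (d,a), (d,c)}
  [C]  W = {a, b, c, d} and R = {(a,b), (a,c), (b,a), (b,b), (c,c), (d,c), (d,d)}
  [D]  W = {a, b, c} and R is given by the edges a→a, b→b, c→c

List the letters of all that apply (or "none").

The schema MLp ⊃ p is the dual of axiom B; it is valid on a frame iff R is symmetric.
(A) R is not symmetric (a R c but not c R a), so the schema fails here.
(B) R is not symmetric (b R c but not c R b), so the schema fails here.
(C) R is not symmetric (a R c but not c R a), so the schema fails here.
(D) R is symmetric (every R-edge is matched by its reverse), so the schema is valid here.

A, B, C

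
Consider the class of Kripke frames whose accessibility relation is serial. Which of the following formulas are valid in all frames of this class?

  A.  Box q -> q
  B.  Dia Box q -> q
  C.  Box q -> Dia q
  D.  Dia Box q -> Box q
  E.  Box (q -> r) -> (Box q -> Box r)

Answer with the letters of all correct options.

(A) Box q -> q is axiom T, which corresponds to reflexivity. Such an R need not be reflexive — not valid.
(B) Dia Box q -> q (the dual of axiom B) characterises the symmetric frames. Such an R need not be symmetric — not valid.
(C) Box q -> Dia q is axiom D, which corresponds to seriality. Every such R is serial — valid.
(D) Dia Box q -> Box q is the dual of axiom 5, which corresponds to the euclidean property. Such an R need not be euclidean — not valid.
(E) Box (q -> r) -> (Box q -> Box r) is axiom K, valid on every Kripke frame — valid.

C, E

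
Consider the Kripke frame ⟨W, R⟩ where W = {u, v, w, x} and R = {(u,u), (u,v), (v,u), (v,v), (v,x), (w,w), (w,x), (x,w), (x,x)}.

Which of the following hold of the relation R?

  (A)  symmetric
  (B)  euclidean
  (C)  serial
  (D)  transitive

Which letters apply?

(A) not symmetric: v R x but not x R v.
(B) not euclidean: v R u and v R x but not u R x.
(C) serial: every world has an R-successor.
(D) not transitive: u R v and v R x but not u R x.

C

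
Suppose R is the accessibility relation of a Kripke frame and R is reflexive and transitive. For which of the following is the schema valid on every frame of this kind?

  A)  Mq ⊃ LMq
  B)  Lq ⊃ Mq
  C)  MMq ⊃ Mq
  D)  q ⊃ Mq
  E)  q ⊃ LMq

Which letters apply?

Reflexive relations are serial.
(A) axiom 5: valid iff R is euclidean. Such an R need not be euclidean — not valid.
(B) Lq ⊃ Mq is axiom D, which corresponds to seriality. Every such R is serial — valid.
(C) the dual of axiom 4: valid iff R is transitive. Every such R is transitive — valid.
(D) the dual of axiom T: valid iff R is reflexive. Every such R is reflexive — valid.
(E) axiom B: valid iff R is symmetric. Such an R need not be symmetric — not valid.

B, C, D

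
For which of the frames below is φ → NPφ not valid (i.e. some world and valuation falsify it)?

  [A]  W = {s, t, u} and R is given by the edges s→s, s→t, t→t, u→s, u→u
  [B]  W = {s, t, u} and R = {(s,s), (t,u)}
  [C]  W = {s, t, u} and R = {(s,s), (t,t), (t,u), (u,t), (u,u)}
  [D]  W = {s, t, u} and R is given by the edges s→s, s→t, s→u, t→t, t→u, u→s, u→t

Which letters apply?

A, B, D

The schema φ → NPφ is axiom B; it is valid on a frame iff R is symmetric.
(A) R is not symmetric (s R t but not t R s), so the schema fails here.
(B) R is not symmetric (t R u but not u R t), so the schema fails here.
(C) R is symmetric (every R-edge is matched by its reverse), so the schema is valid here.
(D) R is not symmetric (s R t but not t R s), so the schema fails here.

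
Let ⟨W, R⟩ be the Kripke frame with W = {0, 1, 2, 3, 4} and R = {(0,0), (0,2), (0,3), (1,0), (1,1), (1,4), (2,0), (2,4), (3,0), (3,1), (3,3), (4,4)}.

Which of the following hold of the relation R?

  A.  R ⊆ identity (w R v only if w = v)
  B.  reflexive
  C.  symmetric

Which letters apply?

(A) not ⊆ identity: 0 R 2 with 0 ≠ 2.
(B) not reflexive: not 2 R 2.
(C) not symmetric: 1 R 0 but not 0 R 1.

none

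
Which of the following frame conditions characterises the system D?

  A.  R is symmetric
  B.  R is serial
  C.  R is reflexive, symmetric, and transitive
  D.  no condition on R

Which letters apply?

(A) this class determines KB, not D.
(B) D is sound and complete for exactly this class.
(C) this class determines S5, not D.
(D) this class determines K, not D.

B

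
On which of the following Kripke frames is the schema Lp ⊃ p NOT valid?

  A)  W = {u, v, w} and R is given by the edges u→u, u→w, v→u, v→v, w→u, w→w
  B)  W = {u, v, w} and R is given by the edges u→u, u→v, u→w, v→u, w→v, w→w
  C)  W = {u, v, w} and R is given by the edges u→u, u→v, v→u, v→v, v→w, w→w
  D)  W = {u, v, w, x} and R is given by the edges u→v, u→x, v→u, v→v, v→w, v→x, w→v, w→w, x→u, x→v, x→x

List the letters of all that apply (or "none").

The schema Lp ⊃ p is axiom T; it is valid on a frame iff R is reflexive.
(A) R is reflexive (each world relates to itself), so the schema is valid here.
(B) R is not reflexive (not v R v), so the schema fails here.
(C) R is reflexive (each world relates to itself), so the schema is valid here.
(D) R is not reflexive (not u R u), so the schema fails here.

B, D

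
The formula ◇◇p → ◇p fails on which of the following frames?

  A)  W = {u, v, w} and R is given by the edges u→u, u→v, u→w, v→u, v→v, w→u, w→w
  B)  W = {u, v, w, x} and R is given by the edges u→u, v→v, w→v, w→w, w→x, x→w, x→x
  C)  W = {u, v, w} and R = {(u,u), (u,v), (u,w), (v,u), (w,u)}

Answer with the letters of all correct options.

A, B, C

The schema ◇◇p → ◇p is the dual of axiom 4; it is valid on a frame iff R is transitive.
(A) R is not transitive (v R u and u R w but not v R w), so the schema fails here.
(B) R is not transitive (x R w and w R v but not x R v), so the schema fails here.
(C) R is not transitive (v R u and u R v but not v R v), so the schema fails here.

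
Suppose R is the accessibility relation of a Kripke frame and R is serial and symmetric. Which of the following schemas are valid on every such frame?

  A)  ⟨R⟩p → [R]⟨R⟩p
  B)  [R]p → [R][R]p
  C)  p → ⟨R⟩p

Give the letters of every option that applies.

none

(A) ⟨R⟩p → [R]⟨R⟩p is axiom 5, which corresponds to the euclidean property. Such an R need not be euclidean — not valid.
(B) [R]p → [R][R]p (axiom 4) characterises the transitive frames. Such an R need not be transitive — not valid.
(C) p → ⟨R⟩p is the dual of axiom T; it is valid on a frame exactly when R is reflexive. Such an R need not be reflexive, so not valid.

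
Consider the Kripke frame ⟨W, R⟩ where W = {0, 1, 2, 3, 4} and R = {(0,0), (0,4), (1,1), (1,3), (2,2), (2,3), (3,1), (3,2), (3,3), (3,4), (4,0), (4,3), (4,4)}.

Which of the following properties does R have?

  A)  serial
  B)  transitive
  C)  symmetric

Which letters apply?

(A) serial: every world has an R-successor.
(B) not transitive: 0 R 4 and 4 R 3 but not 0 R 3.
(C) symmetric: every R-edge is matched by its reverse.

A, C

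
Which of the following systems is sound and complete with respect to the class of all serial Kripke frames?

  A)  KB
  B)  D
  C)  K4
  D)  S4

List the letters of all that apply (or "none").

B

(A) KB is determined by the class of symmetric frames.
(B) D is determined by exactly this class.
(C) K4 is determined by the class of transitive frames.
(D) S4 is determined by the class of reflexive and transitive frames.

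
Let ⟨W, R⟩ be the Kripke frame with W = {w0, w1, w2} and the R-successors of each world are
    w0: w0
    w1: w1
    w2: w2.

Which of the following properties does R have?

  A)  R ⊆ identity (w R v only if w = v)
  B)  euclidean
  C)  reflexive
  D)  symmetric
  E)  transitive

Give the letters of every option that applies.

(A) ⊆ identity: every R-edge is a self-loop.
(B) euclidean: any two R-successors of the same world are R-related.
(C) reflexive: each world relates to itself.
(D) symmetric: every R-edge is matched by its reverse.
(E) transitive: R is closed under composition.

A, B, C, D, E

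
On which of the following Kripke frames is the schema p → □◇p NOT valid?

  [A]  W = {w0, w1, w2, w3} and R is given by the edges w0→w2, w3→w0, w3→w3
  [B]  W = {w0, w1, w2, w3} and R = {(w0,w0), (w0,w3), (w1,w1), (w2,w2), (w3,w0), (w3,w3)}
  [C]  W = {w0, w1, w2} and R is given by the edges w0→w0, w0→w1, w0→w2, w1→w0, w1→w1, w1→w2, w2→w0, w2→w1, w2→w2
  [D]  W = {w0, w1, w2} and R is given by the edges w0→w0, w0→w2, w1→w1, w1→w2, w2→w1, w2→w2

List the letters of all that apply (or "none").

A, D

The schema p → □◇p is axiom B; it is valid on a frame iff R is symmetric.
(A) R is not symmetric (w0 R w2 but not w2 R w0), so the schema fails here.
(B) R is symmetric (every R-edge is matched by its reverse), so the schema is valid here.
(C) R is symmetric (every R-edge is matched by its reverse), so the schema is valid here.
(D) R is not symmetric (w0 R w2 but not w2 R w0), so the schema fails here.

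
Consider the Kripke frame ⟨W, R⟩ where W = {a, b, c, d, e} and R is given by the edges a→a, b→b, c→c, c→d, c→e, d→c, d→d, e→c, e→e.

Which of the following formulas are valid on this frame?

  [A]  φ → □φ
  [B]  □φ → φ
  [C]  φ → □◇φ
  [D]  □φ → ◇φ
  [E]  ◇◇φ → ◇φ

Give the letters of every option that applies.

R is reflexive: each world relates to itself.
R is symmetric: every R-edge is matched by its reverse.
R is not transitive: d R c and c R e but not d R e.
R is serial: every world has an R-successor.
R is not a subset of the identity: c R d with c ≠ d.
(A) φ → □φ (equivalent to ◇p→p) corresponds to R being a subset of the identity. Here R ⊄ identity, so not valid.
(B) □φ → φ is axiom T, which corresponds to reflexivity. R is reflexive — valid.
(C) φ → □◇φ is axiom B, which corresponds to symmetry. R is symmetric — valid.
(D) axiom D: valid iff R is serial. R is serial — valid.
(E) ◇◇φ → ◇φ is the dual of axiom 4, which corresponds to transitivity. R is not transitive — not valid.

B, C, D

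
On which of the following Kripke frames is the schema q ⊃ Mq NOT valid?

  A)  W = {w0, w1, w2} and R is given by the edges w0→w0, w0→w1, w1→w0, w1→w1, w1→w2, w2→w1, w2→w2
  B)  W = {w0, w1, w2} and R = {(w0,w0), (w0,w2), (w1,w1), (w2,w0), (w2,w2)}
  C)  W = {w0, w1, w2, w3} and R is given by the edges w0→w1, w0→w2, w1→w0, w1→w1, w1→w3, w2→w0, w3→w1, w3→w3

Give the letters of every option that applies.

C

The schema q ⊃ Mq is the dual of axiom T; it is valid on a frame iff R is reflexive.
(A) R is reflexive (each world relates to itself), so the schema is valid here.
(B) R is reflexive (each world relates to itself), so the schema is valid here.
(C) R is not reflexive (not w0 R w0), so the schema fails here.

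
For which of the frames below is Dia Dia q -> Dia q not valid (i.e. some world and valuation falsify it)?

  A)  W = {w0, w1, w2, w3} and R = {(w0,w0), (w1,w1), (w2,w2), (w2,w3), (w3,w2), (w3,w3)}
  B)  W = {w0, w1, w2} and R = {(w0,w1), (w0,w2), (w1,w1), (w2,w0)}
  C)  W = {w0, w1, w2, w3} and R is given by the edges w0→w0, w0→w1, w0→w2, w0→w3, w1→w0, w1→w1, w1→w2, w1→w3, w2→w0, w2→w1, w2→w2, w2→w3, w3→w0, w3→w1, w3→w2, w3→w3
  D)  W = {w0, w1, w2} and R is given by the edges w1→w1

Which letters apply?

B

The schema Dia Dia q -> Dia q is the dual of axiom 4; it is valid on a frame iff R is transitive.
(A) R is transitive (R is closed under composition), so the schema is valid here.
(B) R is not transitive (w0 R w2 and w2 R w0 but not w0 R w0), so the schema fails here.
(C) R is transitive (R is closed under composition), so the schema is valid here.
(D) R is transitive (R is closed under composition), so the schema is valid here.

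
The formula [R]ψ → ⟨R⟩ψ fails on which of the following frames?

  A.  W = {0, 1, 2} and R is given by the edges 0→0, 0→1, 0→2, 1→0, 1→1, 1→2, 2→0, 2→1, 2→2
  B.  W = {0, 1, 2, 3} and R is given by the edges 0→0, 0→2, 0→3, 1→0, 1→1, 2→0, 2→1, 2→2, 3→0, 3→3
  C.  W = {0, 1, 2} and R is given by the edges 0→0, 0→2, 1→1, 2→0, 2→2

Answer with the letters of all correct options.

none

The schema [R]ψ → ⟨R⟩ψ is axiom D; it is valid on a frame iff R is serial.
(A) R is serial (every world has an R-successor), so the schema is valid here.
(B) R is serial (every world has an R-successor), so the schema is valid here.
(C) R is serial (every world has an R-successor), so the schema is valid here.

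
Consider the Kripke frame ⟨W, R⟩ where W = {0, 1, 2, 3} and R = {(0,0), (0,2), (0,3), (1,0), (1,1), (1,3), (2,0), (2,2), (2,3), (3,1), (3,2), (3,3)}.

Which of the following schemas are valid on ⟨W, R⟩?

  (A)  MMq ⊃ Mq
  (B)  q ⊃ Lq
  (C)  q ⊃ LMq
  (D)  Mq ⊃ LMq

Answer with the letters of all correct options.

none

R is not symmetric: 0 R 3 but not 3 R 0.
R is not transitive: 0 R 3 and 3 R 1 but not 0 R 1.
R is not euclidean: 0 R 3 and 0 R 0 but not 3 R 0.
R is not a subset of the identity: 0 R 2 with 0 ≠ 2.
(A) MMq ⊃ Mq is the dual of axiom 4, which corresponds to transitivity. R is not transitive — not valid.
(B) q ⊃ Lq is equivalent to ◇p→p; it holds exactly when R ⊆ identity. Here R ⊄ identity — not valid.
(C) q ⊃ LMq is axiom B; it is valid on a frame exactly when R is symmetric. R is not symmetric, so not valid.
(D) Mq ⊃ LMq (axiom 5) characterises the euclidean frames. R is not euclidean — not valid.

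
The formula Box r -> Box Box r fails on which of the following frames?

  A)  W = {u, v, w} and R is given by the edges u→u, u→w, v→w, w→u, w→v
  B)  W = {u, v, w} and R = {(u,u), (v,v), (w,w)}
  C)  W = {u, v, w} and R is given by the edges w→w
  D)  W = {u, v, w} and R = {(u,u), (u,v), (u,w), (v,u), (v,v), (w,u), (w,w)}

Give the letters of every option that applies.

A, D

The schema Box r -> Box Box r is axiom 4; it is valid on a frame iff R is transitive.
(A) R is not transitive (u R w and w R v but not u R v), so the schema fails here.
(B) R is transitive (R is closed under composition), so the schema is valid here.
(C) R is transitive (R is closed under composition), so the schema is valid here.
(D) R is not transitive (v R u and u R w but not v R w), so the schema fails here.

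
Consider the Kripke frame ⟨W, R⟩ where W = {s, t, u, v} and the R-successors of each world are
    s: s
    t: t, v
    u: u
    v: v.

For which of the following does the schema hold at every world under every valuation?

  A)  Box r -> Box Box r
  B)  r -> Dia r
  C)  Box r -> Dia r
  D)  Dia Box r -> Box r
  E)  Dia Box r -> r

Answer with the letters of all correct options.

R is reflexive: each world relates to itself.
R is not symmetric: t R v but not v R t.
R is transitive: R is closed under composition.
R is not euclidean: t R v and t R t but not v R t.
R is serial: every world has an R-successor.
(A) axiom 4: valid iff R is transitive. R is transitive — valid.
(B) r -> Dia r (the dual of axiom T) characterises the reflexive frames. R is reflexive — valid.
(C) Box r -> Dia r is axiom D; it is valid on a frame exactly when R is serial. R is serial, so valid.
(D) Dia Box r -> Box r is the dual of axiom 5, which corresponds to the euclidean property. R is not euclidean — not valid.
(E) the dual of axiom B: valid iff R is symmetric. R is not symmetric — not valid.

A, B, C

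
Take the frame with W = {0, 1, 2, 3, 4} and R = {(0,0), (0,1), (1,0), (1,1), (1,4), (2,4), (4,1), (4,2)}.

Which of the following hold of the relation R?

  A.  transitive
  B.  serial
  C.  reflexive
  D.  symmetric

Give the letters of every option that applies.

D

(A) not transitive: 0 R 1 and 1 R 4 but not 0 R 4.
(B) not serial: 3 has no R-successor.
(C) not reflexive: not 2 R 2.
(D) symmetric: every R-edge is matched by its reverse.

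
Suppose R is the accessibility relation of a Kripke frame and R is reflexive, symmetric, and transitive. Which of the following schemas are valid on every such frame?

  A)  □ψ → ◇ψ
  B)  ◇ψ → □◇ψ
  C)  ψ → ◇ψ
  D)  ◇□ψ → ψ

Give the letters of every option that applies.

A, B, C, D

A relation that is reflexive, symmetric, and transitive is also euclidean and serial.
(A) □ψ → ◇ψ is axiom D; it is valid on a frame exactly when R is serial. Every such R is serial, so valid.
(B) axiom 5: valid iff R is euclidean. Every such R is euclidean — valid.
(C) ψ → ◇ψ (the dual of axiom T) characterises the reflexive frames. Every such R is reflexive — valid.
(D) the dual of axiom B: valid iff R is symmetric. Every such R is symmetric — valid.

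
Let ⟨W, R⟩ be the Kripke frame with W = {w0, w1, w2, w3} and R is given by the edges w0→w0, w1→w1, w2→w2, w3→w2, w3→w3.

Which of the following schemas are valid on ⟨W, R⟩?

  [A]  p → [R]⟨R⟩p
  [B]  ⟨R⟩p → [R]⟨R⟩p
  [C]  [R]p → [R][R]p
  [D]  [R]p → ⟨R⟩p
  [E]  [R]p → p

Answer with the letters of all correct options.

R is reflexive: each world relates to itself.
R is not symmetric: w3 R w2 but not w2 R w3.
R is transitive: R is closed under composition.
R is not euclidean: w3 R w2 and w3 R w3 but not w2 R w3.
R is serial: every world has an R-successor.
(A) axiom B: valid iff R is symmetric. R is not symmetric — not valid.
(B) ⟨R⟩p → [R]⟨R⟩p is axiom 5; it is valid on a frame exactly when R is euclidean. R is not euclidean, so not valid.
(C) [R]p → [R][R]p is axiom 4; it is valid on a frame exactly when R is transitive. R is transitive, so valid.
(D) [R]p → ⟨R⟩p is axiom D; it is valid on a frame exactly when R is serial. R is serial, so valid.
(E) [R]p → p (axiom T) characterises the reflexive frames. R is reflexive — valid.

C, D, E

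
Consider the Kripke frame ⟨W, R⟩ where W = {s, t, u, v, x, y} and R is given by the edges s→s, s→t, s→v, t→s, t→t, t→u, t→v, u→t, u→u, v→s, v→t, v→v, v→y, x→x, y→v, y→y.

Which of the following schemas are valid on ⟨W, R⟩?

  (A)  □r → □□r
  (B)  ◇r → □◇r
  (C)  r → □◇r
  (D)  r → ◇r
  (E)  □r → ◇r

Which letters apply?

C, D, E

R is reflexive: each world relates to itself.
R is symmetric: every R-edge is matched by its reverse.
R is not transitive: s R t and t R u but not s R u.
R is not euclidean: t R s and t R u but not s R u.
R is serial: every world has an R-successor.
(A) □r → □□r is axiom 4; it is valid on a frame exactly when R is transitive. R is not transitive, so not valid.
(B) axiom 5: valid iff R is euclidean. R is not euclidean — not valid.
(C) r → □◇r (axiom B) characterises the symmetric frames. R is symmetric — valid.
(D) r → ◇r is the dual of axiom T; it is valid on a frame exactly when R is reflexive. R is reflexive, so valid.
(E) □r → ◇r is axiom D; it is valid on a frame exactly when R is serial. R is serial, so valid.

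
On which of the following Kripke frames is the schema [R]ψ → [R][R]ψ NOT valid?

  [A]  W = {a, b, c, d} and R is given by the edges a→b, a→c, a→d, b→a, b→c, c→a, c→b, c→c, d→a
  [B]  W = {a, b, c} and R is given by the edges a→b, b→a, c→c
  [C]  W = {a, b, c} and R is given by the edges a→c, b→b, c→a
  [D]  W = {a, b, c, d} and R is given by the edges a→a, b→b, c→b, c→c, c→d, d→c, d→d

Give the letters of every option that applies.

The schema [R]ψ → [R][R]ψ is axiom 4; it is valid on a frame iff R is transitive.
(A) R is not transitive (a R b and b R a but not a R a), so the schema fails here.
(B) R is not transitive (a R b and b R a but not a R a), so the schema fails here.
(C) R is not transitive (a R c and c R a but not a R a), so the schema fails here.
(D) R is not transitive (d R c and c R b but not d R b), so the schema fails here.

A, B, C, D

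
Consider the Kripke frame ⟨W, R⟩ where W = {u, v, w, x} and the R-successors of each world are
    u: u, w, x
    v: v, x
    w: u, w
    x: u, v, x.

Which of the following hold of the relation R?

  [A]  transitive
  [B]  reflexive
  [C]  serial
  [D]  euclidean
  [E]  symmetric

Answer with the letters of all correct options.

(A) not transitive: u R x and x R v but not u R v.
(B) reflexive: each world relates to itself.
(C) serial: every world has an R-successor.
(D) not euclidean: u R w and u R x but not w R x.
(E) symmetric: every R-edge is matched by its reverse.

B, C, E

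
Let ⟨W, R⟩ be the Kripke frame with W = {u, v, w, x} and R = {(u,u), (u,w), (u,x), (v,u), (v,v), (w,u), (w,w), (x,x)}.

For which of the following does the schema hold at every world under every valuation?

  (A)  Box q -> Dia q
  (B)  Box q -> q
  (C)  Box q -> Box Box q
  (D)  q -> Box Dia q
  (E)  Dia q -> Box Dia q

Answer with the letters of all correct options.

R is reflexive: each world relates to itself.
R is not symmetric: u R x but not x R u.
R is not transitive: v R u and u R w but not v R w.
R is not euclidean: u R w and u R x but not w R x.
R is serial: every world has an R-successor.
(A) Box q -> Dia q (axiom D) characterises the serial frames. R is serial — valid.
(B) Box q -> q is axiom T; it is valid on a frame exactly when R is reflexive. R is reflexive, so valid.
(C) Box q -> Box Box q is axiom 4, which corresponds to transitivity. R is not transitive — not valid.
(D) q -> Box Dia q is axiom B; it is valid on a frame exactly when R is symmetric. R is not symmetric, so not valid.
(E) Dia q -> Box Dia q (axiom 5) characterises the euclidean frames. R is not euclidean — not valid.

A, B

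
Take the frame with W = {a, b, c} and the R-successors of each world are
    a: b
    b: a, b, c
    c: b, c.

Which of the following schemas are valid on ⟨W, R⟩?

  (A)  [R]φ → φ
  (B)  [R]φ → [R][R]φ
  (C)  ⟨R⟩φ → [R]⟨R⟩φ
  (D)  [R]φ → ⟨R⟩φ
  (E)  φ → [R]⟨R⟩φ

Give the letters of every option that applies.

D, E

R is not reflexive: not a R a.
R is symmetric: every R-edge is matched by its reverse.
R is not transitive: a R b and b R a but not a R a.
R is not euclidean: b R a and b R c but not a R c.
R is serial: every world has an R-successor.
(A) [R]φ → φ is axiom T; it is valid on a frame exactly when R is reflexive. R is not reflexive, so not valid.
(B) [R]φ → [R][R]φ (axiom 4) characterises the transitive frames. R is not transitive — not valid.
(C) axiom 5: valid iff R is euclidean. R is not euclidean — not valid.
(D) [R]φ → ⟨R⟩φ (axiom D) characterises the serial frames. R is serial — valid.
(E) φ → [R]⟨R⟩φ is axiom B; it is valid on a frame exactly when R is symmetric. R is symmetric, so valid.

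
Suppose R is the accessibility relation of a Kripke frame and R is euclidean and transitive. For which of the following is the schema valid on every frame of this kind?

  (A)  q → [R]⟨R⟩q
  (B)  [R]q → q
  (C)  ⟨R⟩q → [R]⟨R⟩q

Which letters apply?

(A) q → [R]⟨R⟩q is axiom B; it is valid on a frame exactly when R is symmetric. Such an R need not be symmetric, so not valid.
(B) [R]q → q is axiom T, which corresponds to reflexivity. Such an R need not be reflexive — not valid.
(C) ⟨R⟩q → [R]⟨R⟩q (axiom 5) characterises the euclidean frames. Every such R is euclidean — valid.

C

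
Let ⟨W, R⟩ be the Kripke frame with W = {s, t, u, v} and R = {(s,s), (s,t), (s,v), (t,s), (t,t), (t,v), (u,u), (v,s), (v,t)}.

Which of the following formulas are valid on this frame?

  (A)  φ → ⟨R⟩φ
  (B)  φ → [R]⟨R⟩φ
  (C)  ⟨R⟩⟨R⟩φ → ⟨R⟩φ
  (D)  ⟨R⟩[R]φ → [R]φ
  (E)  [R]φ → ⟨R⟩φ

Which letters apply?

R is not reflexive: not v R v.
R is symmetric: every R-edge is matched by its reverse.
R is not transitive: v R s and s R v but not v R v.
R is not euclidean: s R v and s R v but not v R v.
R is serial: every world has an R-successor.
(A) the dual of axiom T: valid iff R is reflexive. R is not reflexive — not valid.
(B) φ → [R]⟨R⟩φ (axiom B) characterises the symmetric frames. R is symmetric — valid.
(C) ⟨R⟩⟨R⟩φ → ⟨R⟩φ (the dual of axiom 4) characterises the transitive frames. R is not transitive — not valid.
(D) ⟨R⟩[R]φ → [R]φ is the dual of axiom 5, which corresponds to the euclidean property. R is not euclidean — not valid.
(E) [R]φ → ⟨R⟩φ (axiom D) characterises the serial frames. R is serial — valid.

B, E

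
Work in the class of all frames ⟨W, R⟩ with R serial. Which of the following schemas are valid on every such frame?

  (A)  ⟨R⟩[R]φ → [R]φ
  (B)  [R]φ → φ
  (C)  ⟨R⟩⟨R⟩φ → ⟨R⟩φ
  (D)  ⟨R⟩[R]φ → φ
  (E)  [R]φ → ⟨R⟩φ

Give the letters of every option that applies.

E

(A) ⟨R⟩[R]φ → [R]φ (the dual of axiom 5) characterises the euclidean frames. Such an R need not be euclidean — not valid.
(B) axiom T: valid iff R is reflexive. Such an R need not be reflexive — not valid.
(C) ⟨R⟩⟨R⟩φ → ⟨R⟩φ is the dual of axiom 4, which corresponds to transitivity. Such an R need not be transitive — not valid.
(D) ⟨R⟩[R]φ → φ is the dual of axiom B, which corresponds to symmetry. Such an R need not be symmetric — not valid.
(E) [R]φ → ⟨R⟩φ is axiom D, which corresponds to seriality. Every such R is serial — valid.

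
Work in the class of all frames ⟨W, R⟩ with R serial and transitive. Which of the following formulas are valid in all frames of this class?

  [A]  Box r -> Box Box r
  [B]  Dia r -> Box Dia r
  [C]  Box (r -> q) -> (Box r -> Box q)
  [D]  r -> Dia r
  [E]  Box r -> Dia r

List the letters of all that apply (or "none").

A, C, E

(A) Box r -> Box Box r is axiom 4; it is valid on a frame exactly when R is transitive. Every such R is transitive, so valid.
(B) Dia r -> Box Dia r (axiom 5) characterises the euclidean frames. Such an R need not be euclidean — not valid.
(C) Box (r -> q) -> (Box r -> Box q) is axiom K, valid on every Kripke frame — valid.
(D) the dual of axiom T: valid iff R is reflexive. Such an R need not be reflexive — not valid.
(E) Box r -> Dia r is axiom D; it is valid on a frame exactly when R is serial. Every such R is serial, so valid.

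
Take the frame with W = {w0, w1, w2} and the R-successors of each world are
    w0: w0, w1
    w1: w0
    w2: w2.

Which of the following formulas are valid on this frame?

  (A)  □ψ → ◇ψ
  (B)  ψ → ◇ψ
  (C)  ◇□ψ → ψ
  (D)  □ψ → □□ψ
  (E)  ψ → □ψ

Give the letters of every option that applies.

R is not reflexive: not w1 R w1.
R is symmetric: every R-edge is matched by its reverse.
R is not transitive: w1 R w0 and w0 R w1 but not w1 R w1.
R is serial: every world has an R-successor.
R is not a subset of the identity: w0 R w1 with w0 ≠ w1.
(A) □ψ → ◇ψ (axiom D) characterises the serial frames. R is serial — valid.
(B) ψ → ◇ψ (the dual of axiom T) characterises the reflexive frames. R is not reflexive — not valid.
(C) ◇□ψ → ψ (the dual of axiom B) characterises the symmetric frames. R is symmetric — valid.
(D) □ψ → □□ψ is axiom 4; it is valid on a frame exactly when R is transitive. R is not transitive, so not valid.
(E) ψ → □ψ (equivalent to ◇p→p) corresponds to R being a subset of the identity. Here R ⊄ identity, so not valid.

A, C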